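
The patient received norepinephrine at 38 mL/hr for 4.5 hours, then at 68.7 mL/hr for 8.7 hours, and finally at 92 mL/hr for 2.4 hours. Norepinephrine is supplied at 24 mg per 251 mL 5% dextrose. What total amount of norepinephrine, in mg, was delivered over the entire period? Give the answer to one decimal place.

94.6 mg

Concentration = 24 mg ÷ 251 mL = 0.09561753 mg/mL
Stage 1: 38 mL/hr × 4.5 hr = 171 mL → 171 mL × 0.09561753 mg/mL = 16.3506 mg
Stage 2: 68.7 mL/hr × 8.7 hr = 597.69 mL → 597.69 mL × 0.09561753 mg/mL = 57.14964 mg
Stage 3: 92 mL/hr × 2.4 hr = 220.8 mL → 220.8 mL × 0.09561753 mg/mL = 21.11235 mg
Total = 16.3506 + 57.14964 + 21.11235 = 94.61259 mg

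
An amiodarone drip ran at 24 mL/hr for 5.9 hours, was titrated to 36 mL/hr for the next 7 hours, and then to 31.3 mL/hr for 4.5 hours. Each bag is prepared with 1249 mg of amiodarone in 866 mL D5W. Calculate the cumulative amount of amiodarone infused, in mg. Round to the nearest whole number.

Concentration = 1249 mg ÷ 866 mL = 1.442263 mg/mL
Stage 1: 24 mL/hr × 5.9 hr = 141.6 mL → 141.6 mL × 1.442263 mg/mL = 204.2245 mg
Stage 2: 36 mL/hr × 7 hr = 252 mL → 252 mL × 1.442263 mg/mL = 363.4503 mg
Stage 3: 31.3 mL/hr × 4.5 hr = 140.85 mL → 140.85 mL × 1.442263 mg/mL = 203.1428 mg
Total = 204.2245 + 363.4503 + 203.1428 = 770.8176 mg

771 mg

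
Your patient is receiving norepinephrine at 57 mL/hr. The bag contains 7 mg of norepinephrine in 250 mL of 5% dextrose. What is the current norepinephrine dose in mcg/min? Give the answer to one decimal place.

26.6 mcg/min

Concentration = 7 mg ÷ 250 mL = 0.028 mg/mL = 28 mcg/mL
Drug rate = 57 mL/hr × 28 mcg/mL = 1596 mcg/hr
1596 mcg/hr ÷ 60 min/hr = 26.6 mcg/min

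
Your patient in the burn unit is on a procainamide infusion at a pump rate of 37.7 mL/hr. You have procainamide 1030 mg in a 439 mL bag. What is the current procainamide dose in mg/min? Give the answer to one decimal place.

1.5 mg/min

Concentration = 1030 mg ÷ 439 mL = 2.346241 mg/mL
Drug rate = 37.7 mL/hr × 2.346241 mg/mL = 88.4533 mg/hr
88.4533 mg/hr ÷ 60 min/hr = 1.474222 mg/min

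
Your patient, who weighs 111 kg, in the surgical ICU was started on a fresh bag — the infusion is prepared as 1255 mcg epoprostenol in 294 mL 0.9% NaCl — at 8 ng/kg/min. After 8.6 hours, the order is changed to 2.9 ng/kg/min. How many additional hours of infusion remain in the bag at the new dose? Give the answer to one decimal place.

41.3 hours

Initial rate:
Dose = 8 ng/kg/min × 111 kg = 888 ng/min
888 ng/min × 60 min/hr = 53280 ng/hr
Concentration = 1255 mcg ÷ 294 mL = 4.268707 mcg/mL = 4268.707 ng/mL
Rate = 53280 ng/hr ÷ 4268.707 ng/mL = 12.48153 mL/hr
Volume infused so far = 12.48153 mL/hr × 8.6 hr = 107.3412 mL
Volume remaining = 294 − 107.3412 = 186.6588 mL
New rate:
Dose = 2.9 ng/kg/min × 111 kg = 321.9 ng/min
321.9 ng/min × 60 min/hr = 19314 ng/hr
Rate = 19314 ng/hr ÷ 4268.707 ng/mL = 4.524555 mL/hr
Time remaining = 186.6588 mL ÷ 4.524555 mL/hr = 41.25463 hr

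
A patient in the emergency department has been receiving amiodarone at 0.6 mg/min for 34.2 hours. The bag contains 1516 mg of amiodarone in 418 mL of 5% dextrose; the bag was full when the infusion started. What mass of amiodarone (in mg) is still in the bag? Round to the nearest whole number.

0.6 mg/min × 60 min/hr = 36 mg/hr
Concentration = 1516 mg ÷ 418 mL = 3.626794 mg/mL
Rate = 36 mg/hr ÷ 3.626794 mg/mL = 9.926121 mL/hr
Volume infused = 9.926121 mL/hr × 34.2 hr = 339.4734 mL
Volume remaining = 418 − 339.4734 = 78.52665 mL
Drug remaining = 78.52665 mL × 3.626794 mg/mL = 284.8 mg

285 mg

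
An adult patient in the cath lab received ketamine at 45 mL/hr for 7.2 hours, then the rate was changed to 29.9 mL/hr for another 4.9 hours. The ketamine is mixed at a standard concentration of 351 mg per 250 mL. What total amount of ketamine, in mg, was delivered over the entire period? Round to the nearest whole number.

Concentration = 351 mg ÷ 250 mL = 1.404 mg/mL
Stage 1: 45 mL/hr × 7.2 hr = 324 mL → 324 mL × 1.404 mg/mL = 454.896 mg
Stage 2: 29.9 mL/hr × 4.9 hr = 146.51 mL → 146.51 mL × 1.404 mg/mL = 205.7 mg
Total = 454.896 + 205.7 = 660.596 mg

661 mg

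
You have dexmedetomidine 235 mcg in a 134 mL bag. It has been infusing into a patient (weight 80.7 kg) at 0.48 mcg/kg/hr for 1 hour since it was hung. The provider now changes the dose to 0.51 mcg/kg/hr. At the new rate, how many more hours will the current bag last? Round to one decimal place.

Initial rate:
Dose = 0.48 mcg/kg/hr × 80.7 kg = 38.736 mcg/hr
Concentration = 235 mcg ÷ 134 mL = 1.753731 mcg/mL
Rate = 38.736 mcg/hr ÷ 1.753731 mcg/mL = 22.08776 mL/hr
Volume infused so far = 22.08776 mL/hr × 1 hr = 22.08776 mL
Volume remaining = 134 − 22.08776 = 111.9122 mL
New rate:
Dose = 0.51 mcg/kg/hr × 80.7 kg = 41.157 mcg/hr
Rate = 41.157 mcg/hr ÷ 1.753731 mcg/mL = 23.46825 mL/hr
Time remaining = 111.9122 mL ÷ 23.46825 mL/hr = 4.768666 hr

4.8 hours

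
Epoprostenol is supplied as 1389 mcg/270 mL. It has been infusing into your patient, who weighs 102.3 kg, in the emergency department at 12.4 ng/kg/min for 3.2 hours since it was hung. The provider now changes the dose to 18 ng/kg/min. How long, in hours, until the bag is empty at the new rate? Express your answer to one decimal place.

10.4 hours

Initial rate:
Dose = 12.4 ng/kg/min × 102.3 kg = 1268.52 ng/min
1268.52 ng/min × 60 min/hr = 76111.2 ng/hr
Concentration = 1389 mcg ÷ 270 mL = 5.144444 mcg/mL = 5144.444 ng/mL
Rate = 76111.2 ng/hr ÷ 5144.444 ng/mL = 14.79483 mL/hr
Volume infused so far = 14.79483 mL/hr × 3.2 hr = 47.34347 mL
Volume remaining = 270 − 47.34347 = 222.6565 mL
New rate:
Dose = 18 ng/kg/min × 102.3 kg = 1841.4 ng/min
1841.4 ng/min × 60 min/hr = 110484 ng/hr
Rate = 110484 ng/hr ÷ 5144.444 ng/mL = 21.47637 mL/hr
Time remaining = 222.6565 mL ÷ 21.47637 mL/hr = 10.36751 hr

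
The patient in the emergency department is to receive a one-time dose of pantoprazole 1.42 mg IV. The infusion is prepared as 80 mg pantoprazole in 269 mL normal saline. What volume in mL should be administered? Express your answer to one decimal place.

4.8 mL

Concentration = 80 mg ÷ 269 mL = 0.2973978 mg/mL
Volume = 1.42 mg ÷ 0.2973978 mg/mL = 4.77475 mL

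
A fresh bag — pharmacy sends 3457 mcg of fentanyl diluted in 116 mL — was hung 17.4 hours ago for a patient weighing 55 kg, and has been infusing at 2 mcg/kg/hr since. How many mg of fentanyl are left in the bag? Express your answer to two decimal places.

Dose = 2 mcg/kg/hr × 55 kg = 110 mcg/hr
Concentration = 3457 mcg ÷ 116 mL = 29.80172 mcg/mL
Rate = 110 mcg/hr ÷ 29.80172 mcg/mL = 3.691062 mL/hr
Volume infused = 3.691062 mL/hr × 17.4 hr = 64.22447 mL
Volume remaining = 116 − 64.22447 = 51.77553 mL
Drug remaining = 51.77553 mL × 29.80172 mcg/mL = 1543 mcg = 1.543 mg

1.54 mg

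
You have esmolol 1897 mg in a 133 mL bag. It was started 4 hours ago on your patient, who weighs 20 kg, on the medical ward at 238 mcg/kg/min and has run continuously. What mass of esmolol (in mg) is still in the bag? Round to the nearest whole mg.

755 mg

Dose = 238 mcg/kg/min × 20 kg = 4760 mcg/min
4760 mcg/min × 60 min/hr = 285600 mcg/hr
Concentration = 1897 mg ÷ 133 mL = 14.26316 mg/mL = 14263.16 mcg/mL
Rate = 285600 mcg/hr ÷ 14263.16 mcg/mL = 20.02362 mL/hr
Volume infused = 20.02362 mL/hr × 4 hr = 80.09446 mL
Volume remaining = 133 − 80.09446 = 52.90554 mL
Drug remaining = 52.90554 mL × 14263.16 mcg/mL = 754600 mcg = 754.6 mg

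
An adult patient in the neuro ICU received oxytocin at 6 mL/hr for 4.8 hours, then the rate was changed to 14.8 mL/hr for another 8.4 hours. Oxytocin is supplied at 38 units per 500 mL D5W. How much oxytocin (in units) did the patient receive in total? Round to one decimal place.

Concentration = 38 units ÷ 500 mL = 0.076 units/mL
Stage 1: 6 mL/hr × 4.8 hr = 28.8 mL → 28.8 mL × 0.076 units/mL = 2.1888 units
Stage 2: 14.8 mL/hr × 8.4 hr = 124.32 mL → 124.32 mL × 0.076 units/mL = 9.44832 units
Total = 2.1888 + 9.44832 = 11.63712 units

11.6 units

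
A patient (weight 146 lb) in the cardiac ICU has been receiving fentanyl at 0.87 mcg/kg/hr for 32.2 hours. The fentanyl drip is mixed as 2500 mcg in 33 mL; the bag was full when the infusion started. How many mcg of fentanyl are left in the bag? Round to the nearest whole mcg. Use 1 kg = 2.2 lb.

Weight = 146 lb ÷ 2.2 lb/kg = 66.36364 kg
Dose = 0.87 mcg/kg/hr × 66.36364 kg = 57.73636 mcg/hr
Concentration = 2500 mcg ÷ 33 mL = 75.75758 mcg/mL
Rate = 57.73636 mcg/hr ÷ 75.75758 mcg/mL = 0.76212 mL/hr
Volume infused = 0.76212 mL/hr × 32.2 hr = 24.54026 mL
Volume remaining = 33 − 24.54026 = 8.459736 mL
Drug remaining = 8.459736 mL × 75.75758 mcg/mL = 640.8891 mcg

641 mcg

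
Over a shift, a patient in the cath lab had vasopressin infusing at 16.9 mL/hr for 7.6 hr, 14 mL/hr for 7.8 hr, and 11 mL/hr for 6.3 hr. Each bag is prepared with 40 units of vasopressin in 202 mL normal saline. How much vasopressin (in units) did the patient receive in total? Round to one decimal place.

60.8 units

Concentration = 40 units ÷ 202 mL = 0.1980198 units/mL
Stage 1: 16.9 mL/hr × 7.6 hr = 128.44 mL → 128.44 mL × 0.1980198 units/mL = 25.43366 units
Stage 2: 14 mL/hr × 7.8 hr = 109.2 mL → 109.2 mL × 0.1980198 units/mL = 21.62376 units
Stage 3: 11 mL/hr × 6.3 hr = 69.3 mL → 69.3 mL × 0.1980198 units/mL = 13.72277 units
Total = 25.43366 + 21.62376 + 13.72277 = 60.7802 units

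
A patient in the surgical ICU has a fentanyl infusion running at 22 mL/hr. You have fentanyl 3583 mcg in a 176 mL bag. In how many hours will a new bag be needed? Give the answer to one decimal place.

8.0 hours

Duration = 176 mL ÷ 22 mL/hr = 8 hr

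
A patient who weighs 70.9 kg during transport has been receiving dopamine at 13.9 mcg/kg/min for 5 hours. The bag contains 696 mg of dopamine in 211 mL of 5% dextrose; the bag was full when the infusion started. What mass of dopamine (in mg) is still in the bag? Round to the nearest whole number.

400 mg

Dose = 13.9 mcg/kg/min × 70.9 kg = 985.51 mcg/min
985.51 mcg/min × 60 min/hr = 59130.6 mcg/hr
Concentration = 696 mg ÷ 211 mL = 3.298578 mg/mL = 3298.578 mcg/mL
Rate = 59130.6 mcg/hr ÷ 3298.578 mcg/mL = 17.92609 mL/hr
Volume infused = 17.92609 mL/hr × 5 hr = 89.63044 mL
Volume remaining = 211 − 89.63044 = 121.3696 mL
Drug remaining = 121.3696 mL × 3298.578 mcg/mL = 400347 mcg = 400.347 mg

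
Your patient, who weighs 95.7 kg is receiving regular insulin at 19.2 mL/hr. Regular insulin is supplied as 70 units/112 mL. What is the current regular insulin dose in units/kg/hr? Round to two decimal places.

0.13 units/kg/hr

Concentration = 70 units ÷ 112 mL = 0.625 units/mL
Drug rate = 19.2 mL/hr × 0.625 units/mL = 12 units/hr
12 units/hr ÷ 95.7 kg = 0.1253918 units/kg/hr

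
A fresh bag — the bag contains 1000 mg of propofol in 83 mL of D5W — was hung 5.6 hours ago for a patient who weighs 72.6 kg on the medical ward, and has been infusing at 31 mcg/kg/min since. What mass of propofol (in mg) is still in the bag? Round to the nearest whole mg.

244 mg

Dose = 31 mcg/kg/min × 72.6 kg = 2250.6 mcg/min
2250.6 mcg/min × 60 min/hr = 135036 mcg/hr
Concentration = 1000 mg ÷ 83 mL = 12.04819 mg/mL = 12048.19 mcg/mL
Rate = 135036 mcg/hr ÷ 12048.19 mcg/mL = 11.20799 mL/hr
Volume infused = 11.20799 mL/hr × 5.6 hr = 62.76473 mL
Volume remaining = 83 − 62.76473 = 20.23527 mL
Drug remaining = 20.23527 mL × 12048.19 mcg/mL = 243798.4 mcg = 243.7984 mg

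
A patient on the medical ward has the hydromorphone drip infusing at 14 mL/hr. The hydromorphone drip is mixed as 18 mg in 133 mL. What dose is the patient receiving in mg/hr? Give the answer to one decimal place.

1.9 mg/hr

Concentration = 18 mg ÷ 133 mL = 0.1353383 mg/mL
Drug rate = 14 mL/hr × 0.1353383 mg/mL = 1.894737 mg/hr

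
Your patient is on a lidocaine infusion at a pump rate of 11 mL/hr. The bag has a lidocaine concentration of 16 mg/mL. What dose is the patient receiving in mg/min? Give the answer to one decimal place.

Drug rate = 11 mL/hr × 16 mg/mL = 176 mg/hr
176 mg/hr ÷ 60 min/hr = 2.933333 mg/min

2.9 mg/min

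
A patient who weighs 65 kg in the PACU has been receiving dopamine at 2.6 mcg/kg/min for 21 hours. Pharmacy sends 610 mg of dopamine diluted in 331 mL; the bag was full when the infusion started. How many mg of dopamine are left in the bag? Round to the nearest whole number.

Dose = 2.6 mcg/kg/min × 65 kg = 169 mcg/min
169 mcg/min × 60 min/hr = 10140 mcg/hr
Concentration = 610 mg ÷ 331 mL = 1.8429 mg/mL = 1842.9 mcg/mL
Rate = 10140 mcg/hr ÷ 1842.9 mcg/mL = 5.502197 mL/hr
Volume infused = 5.502197 mL/hr × 21 hr = 115.5461 mL
Volume remaining = 331 − 115.5461 = 215.4539 mL
Drug remaining = 215.4539 mL × 1842.9 mcg/mL = 397060 mcg = 397.06 mg

397 mg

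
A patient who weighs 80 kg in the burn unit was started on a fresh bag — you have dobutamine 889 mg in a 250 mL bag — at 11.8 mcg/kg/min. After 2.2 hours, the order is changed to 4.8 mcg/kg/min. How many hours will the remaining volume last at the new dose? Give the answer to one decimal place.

33.2 hours

Initial rate:
Dose = 11.8 mcg/kg/min × 80 kg = 944 mcg/min
944 mcg/min × 60 min/hr = 56640 mcg/hr
Concentration = 889 mg ÷ 250 mL = 3.556 mg/mL = 3556 mcg/mL
Rate = 56640 mcg/hr ÷ 3556 mcg/mL = 15.92801 mL/hr
Volume infused so far = 15.92801 mL/hr × 2.2 hr = 35.04162 mL
Volume remaining = 250 − 35.04162 = 214.9584 mL
New rate:
Dose = 4.8 mcg/kg/min × 80 kg = 384 mcg/min
384 mcg/min × 60 min/hr = 23040 mcg/hr
Rate = 23040 mcg/hr ÷ 3556 mcg/mL = 6.47919 mL/hr
Time remaining = 214.9584 mL ÷ 6.47919 mL/hr = 33.17674 hr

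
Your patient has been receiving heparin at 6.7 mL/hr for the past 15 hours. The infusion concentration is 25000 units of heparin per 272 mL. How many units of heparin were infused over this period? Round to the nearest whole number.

9237 units

Concentration = 25000 units ÷ 272 mL = 91.91176 units/mL
Drug rate = 6.7 mL/hr × 91.91176 units/mL = 615.8088 units/hr
Total = 615.8088 units/hr × 15 hr = 9237.132 units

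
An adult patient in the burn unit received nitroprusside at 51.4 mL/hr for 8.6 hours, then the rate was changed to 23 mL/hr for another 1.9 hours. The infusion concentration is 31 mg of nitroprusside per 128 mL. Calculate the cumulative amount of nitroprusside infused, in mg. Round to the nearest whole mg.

118 mg

Concentration = 31 mg ÷ 128 mL = 0.2421875 mg/mL
Stage 1: 51.4 mL/hr × 8.6 hr = 442.04 mL → 442.04 mL × 0.2421875 mg/mL = 107.0566 mg
Stage 2: 23 mL/hr × 1.9 hr = 43.7 mL → 43.7 mL × 0.2421875 mg/mL = 10.58359 mg
Total = 107.0566 + 10.58359 = 117.6402 mg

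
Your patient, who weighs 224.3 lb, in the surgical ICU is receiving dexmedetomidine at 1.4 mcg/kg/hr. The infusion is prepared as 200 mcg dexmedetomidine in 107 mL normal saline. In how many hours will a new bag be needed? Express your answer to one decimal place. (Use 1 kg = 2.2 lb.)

Weight = 224.3 lb ÷ 2.2 lb/kg = 101.9545 kg
Dose = 1.4 mcg/kg/hr × 101.9545 kg = 142.7364 mcg/hr
Concentration = 200 mcg ÷ 107 mL = 1.869159 mcg/mL
Rate = 142.7364 mcg/hr ÷ 1.869159 mcg/mL = 76.36395 mL/hr
Duration = 107 mL ÷ 76.36395 mL/hr = 1.401185 hr

1.4 hours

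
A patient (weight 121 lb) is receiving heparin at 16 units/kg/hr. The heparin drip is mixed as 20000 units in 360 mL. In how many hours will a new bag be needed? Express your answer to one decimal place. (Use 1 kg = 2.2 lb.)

22.7 hours

Weight = 121 lb ÷ 2.2 lb/kg = 55 kg
Dose = 16 units/kg/hr × 55 kg = 880 units/hr
Concentration = 20000 units ÷ 360 mL = 55.55556 units/mL
Rate = 880 units/hr ÷ 55.55556 units/mL = 15.84 mL/hr
Duration = 360 mL ÷ 15.84 mL/hr = 22.72727 hr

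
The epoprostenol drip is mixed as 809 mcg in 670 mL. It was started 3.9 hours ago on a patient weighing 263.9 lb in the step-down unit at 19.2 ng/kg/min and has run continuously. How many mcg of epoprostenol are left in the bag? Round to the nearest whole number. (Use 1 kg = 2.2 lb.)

Weight = 263.9 lb ÷ 2.2 lb/kg = 119.9545 kg
Dose = 19.2 ng/kg/min × 119.9545 kg = 2303.127 ng/min
2303.127 ng/min × 60 min/hr = 138187.6 ng/hr
Concentration = 809 mcg ÷ 670 mL = 1.207463 mcg/mL = 1207.463 ng/mL
Rate = 138187.6 ng/hr ÷ 1207.463 ng/mL = 114.4446 mL/hr
Volume infused = 114.4446 mL/hr × 3.9 hr = 446.3341 mL
Volume remaining = 670 − 446.3341 = 223.6659 mL
Drug remaining = 223.6659 mL × 1207.463 ng/mL = 270068.2 ng = 270.0682 mcg

270 mcg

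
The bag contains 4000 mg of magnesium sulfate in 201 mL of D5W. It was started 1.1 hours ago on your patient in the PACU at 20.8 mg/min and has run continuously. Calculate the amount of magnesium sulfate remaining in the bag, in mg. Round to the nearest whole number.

20.8 mg/min × 60 min/hr = 1248 mg/hr
Concentration = 4000 mg ÷ 201 mL = 19.9005 mg/mL
Rate = 1248 mg/hr ÷ 19.9005 mg/mL = 62.712 mL/hr
Volume infused = 62.712 mL/hr × 1.1 hr = 68.9832 mL
Volume remaining = 201 − 68.9832 = 132.0168 mL
Drug remaining = 132.0168 mL × 19.9005 mg/mL = 2627.2 mg

2627 mg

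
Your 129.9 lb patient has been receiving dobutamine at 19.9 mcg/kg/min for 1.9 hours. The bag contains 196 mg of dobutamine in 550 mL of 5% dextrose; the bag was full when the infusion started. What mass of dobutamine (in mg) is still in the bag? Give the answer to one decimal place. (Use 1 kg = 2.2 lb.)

Weight = 129.9 lb ÷ 2.2 lb/kg = 59.04545 kg
Dose = 19.9 mcg/kg/min × 59.04545 kg = 1175.005 mcg/min
1175.005 mcg/min × 60 min/hr = 70500.27 mcg/hr
Concentration = 196 mg ÷ 550 mL = 0.3563636 mg/mL = 356.3636 mcg/mL
Rate = 70500.27 mcg/hr ÷ 356.3636 mcg/mL = 197.8324 mL/hr
Volume infused = 197.8324 mL/hr × 1.9 hr = 375.8816 mL
Volume remaining = 550 − 375.8816 = 174.1184 mL
Drug remaining = 174.1184 mL × 356.3636 mcg/mL = 62049.48 mcg = 62.04948 mg

62.0 mg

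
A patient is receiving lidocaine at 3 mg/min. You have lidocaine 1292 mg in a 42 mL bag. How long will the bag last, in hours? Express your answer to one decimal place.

7.2 hours

3 mg/min × 60 min/hr = 180 mg/hr
Concentration = 1292 mg ÷ 42 mL = 30.7619 mg/mL
Rate = 180 mg/hr ÷ 30.7619 mg/mL = 5.851393 mL/hr
Duration = 42 mL ÷ 5.851393 mL/hr = 7.177778 hr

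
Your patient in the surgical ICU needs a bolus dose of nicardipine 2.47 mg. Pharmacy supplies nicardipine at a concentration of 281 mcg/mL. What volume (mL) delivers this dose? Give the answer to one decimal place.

8.8 mL

Concentration = 281 mcg/mL = 0.281 mg/mL
Volume = 2.47 mg ÷ 0.281 mg/mL = 8.790036 mL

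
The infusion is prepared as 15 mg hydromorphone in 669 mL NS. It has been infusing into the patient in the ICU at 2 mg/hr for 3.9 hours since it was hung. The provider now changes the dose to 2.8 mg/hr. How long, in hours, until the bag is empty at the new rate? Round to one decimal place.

Initial rate:
Concentration = 15 mg ÷ 669 mL = 0.02242152 mg/mL
Rate = 2 mg/hr ÷ 0.02242152 mg/mL = 89.2 mL/hr
Volume infused so far = 89.2 mL/hr × 3.9 hr = 347.88 mL
Volume remaining = 669 − 347.88 = 321.12 mL
New rate:
Rate = 2.8 mg/hr ÷ 0.02242152 mg/mL = 124.88 mL/hr
Time remaining = 321.12 mL ÷ 124.88 mL/hr = 2.571429 hr

2.6 hours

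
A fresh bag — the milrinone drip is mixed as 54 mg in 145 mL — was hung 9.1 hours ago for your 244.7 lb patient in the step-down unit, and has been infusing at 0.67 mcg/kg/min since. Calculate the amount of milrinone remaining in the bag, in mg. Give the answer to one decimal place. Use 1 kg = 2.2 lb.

13.3 mg

Weight = 244.7 lb ÷ 2.2 lb/kg = 111.2273 kg
Dose = 0.67 mcg/kg/min × 111.2273 kg = 74.52227 mcg/min
74.52227 mcg/min × 60 min/hr = 4471.336 mcg/hr
Concentration = 54 mg ÷ 145 mL = 0.3724138 mg/mL = 372.4138 mcg/mL
Rate = 4471.336 mcg/hr ÷ 372.4138 mcg/mL = 12.00637 mL/hr
Volume infused = 12.00637 mL/hr × 9.1 hr = 109.2579 mL
Volume remaining = 145 − 109.2579 = 35.74207 mL
Drug remaining = 35.74207 mL × 372.4138 mcg/mL = 13310.84 mcg = 13.31084 mg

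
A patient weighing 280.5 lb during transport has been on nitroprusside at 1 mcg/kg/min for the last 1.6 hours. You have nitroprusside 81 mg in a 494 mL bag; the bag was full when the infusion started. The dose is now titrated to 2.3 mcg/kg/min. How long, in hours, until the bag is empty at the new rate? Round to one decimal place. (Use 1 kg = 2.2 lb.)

Initial rate:
Weight = 280.5 lb ÷ 2.2 lb/kg = 127.5 kg
Dose = 1 mcg/kg/min × 127.5 kg = 127.5 mcg/min
127.5 mcg/min × 60 min/hr = 7650 mcg/hr
Concentration = 81 mg ÷ 494 mL = 0.1639676 mg/mL = 163.9676 mcg/mL
Rate = 7650 mcg/hr ÷ 163.9676 mcg/mL = 46.65556 mL/hr
Volume infused so far = 46.65556 mL/hr × 1.6 hr = 74.64889 mL
Volume remaining = 494 − 74.64889 = 419.3511 mL
New rate:
Dose = 2.3 mcg/kg/min × 127.5 kg = 293.25 mcg/min
293.25 mcg/min × 60 min/hr = 17595 mcg/hr
Rate = 17595 mcg/hr ÷ 163.9676 mcg/mL = 107.3078 mL/hr
Time remaining = 419.3511 mL ÷ 107.3078 mL/hr = 3.907928 hr

3.9 hours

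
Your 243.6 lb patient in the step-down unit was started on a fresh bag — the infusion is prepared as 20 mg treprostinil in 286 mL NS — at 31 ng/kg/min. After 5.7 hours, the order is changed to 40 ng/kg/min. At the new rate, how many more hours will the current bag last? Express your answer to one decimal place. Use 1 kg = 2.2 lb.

Initial rate:
Weight = 243.6 lb ÷ 2.2 lb/kg = 110.7273 kg
Dose = 31 ng/kg/min × 110.7273 kg = 3432.545 ng/min
3432.545 ng/min × 60 min/hr = 205952.7 ng/hr
Concentration = 20 mg ÷ 286 mL = 0.06993007 mg/mL = 69930.07 ng/mL
Rate = 205952.7 ng/hr ÷ 69930.07 ng/mL = 2.945124 mL/hr
Volume infused so far = 2.945124 mL/hr × 5.7 hr = 16.78721 mL
Volume remaining = 286 − 16.78721 = 269.2128 mL
New rate:
Dose = 40 ng/kg/min × 110.7273 kg = 4429.091 ng/min
4429.091 ng/min × 60 min/hr = 265745.5 ng/hr
Rate = 265745.5 ng/hr ÷ 69930.07 ng/mL = 3.80016 mL/hr
Time remaining = 269.2128 mL ÷ 3.80016 mL/hr = 70.84249 hr

70.8 hours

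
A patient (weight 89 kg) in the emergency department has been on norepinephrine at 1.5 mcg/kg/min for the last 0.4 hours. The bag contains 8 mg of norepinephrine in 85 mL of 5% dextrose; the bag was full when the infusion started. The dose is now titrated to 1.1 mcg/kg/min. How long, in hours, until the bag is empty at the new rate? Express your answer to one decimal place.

Initial rate:
Dose = 1.5 mcg/kg/min × 89 kg = 133.5 mcg/min
133.5 mcg/min × 60 min/hr = 8010 mcg/hr
Concentration = 8 mg ÷ 85 mL = 0.09411765 mg/mL = 94.11765 mcg/mL
Rate = 8010 mcg/hr ÷ 94.11765 mcg/mL = 85.10625 mL/hr
Volume infused so far = 85.10625 mL/hr × 0.4 hr = 34.0425 mL
Volume remaining = 85 − 34.0425 = 50.9575 mL
New rate:
Dose = 1.1 mcg/kg/min × 89 kg = 97.9 mcg/min
97.9 mcg/min × 60 min/hr = 5874 mcg/hr
Rate = 5874 mcg/hr ÷ 94.11765 mcg/mL = 62.41125 mL/hr
Time remaining = 50.9575 mL ÷ 62.41125 mL/hr = 0.8164794 hr

0.8 hours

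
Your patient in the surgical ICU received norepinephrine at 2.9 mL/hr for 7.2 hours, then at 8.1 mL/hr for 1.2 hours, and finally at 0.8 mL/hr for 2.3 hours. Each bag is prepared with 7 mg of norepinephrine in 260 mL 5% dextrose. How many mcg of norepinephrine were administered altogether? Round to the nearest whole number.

873 mcg

Concentration = 7 mg ÷ 260 mL = 0.02692308 mg/mL
Stage 1: 2.9 mL/hr × 7.2 hr = 20.88 mL → 20.88 mL × 0.02692308 mg/mL = 0.5621538 mg
Stage 2: 8.1 mL/hr × 1.2 hr = 9.72 mL → 9.72 mL × 0.02692308 mg/mL = 0.2616923 mg
Stage 3: 0.8 mL/hr × 2.3 hr = 1.84 mL → 1.84 mL × 0.02692308 mg/mL = 0.04953846 mg
Total = 0.5621538 + 0.2616923 + 0.04953846 = 0.8733846 mg = 873.3846 mcg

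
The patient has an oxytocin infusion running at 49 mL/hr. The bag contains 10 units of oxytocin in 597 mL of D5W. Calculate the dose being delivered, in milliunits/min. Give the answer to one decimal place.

13.7 milliunits/min

Concentration = 10 units ÷ 597 mL = 0.01675042 units/mL = 16.75042 milliunits/mL
Drug rate = 49 mL/hr × 16.75042 milliunits/mL = 820.7705 milliunits/hr
820.7705 milliunits/hr ÷ 60 min/hr = 13.67951 milliunits/min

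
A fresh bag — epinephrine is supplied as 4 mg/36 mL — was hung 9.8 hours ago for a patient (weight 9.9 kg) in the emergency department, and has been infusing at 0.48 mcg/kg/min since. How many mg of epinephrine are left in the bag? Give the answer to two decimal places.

1.21 mg

Dose = 0.48 mcg/kg/min × 9.9 kg = 4.752 mcg/min
4.752 mcg/min × 60 min/hr = 285.12 mcg/hr
Concentration = 4 mg ÷ 36 mL = 0.1111111 mg/mL = 111.1111 mcg/mL
Rate = 285.12 mcg/hr ÷ 111.1111 mcg/mL = 2.56608 mL/hr
Volume infused = 2.56608 mL/hr × 9.8 hr = 25.14758 mL
Volume remaining = 36 − 25.14758 = 10.85242 mL
Drug remaining = 10.85242 mL × 111.1111 mcg/mL = 1205.824 mcg = 1.205824 mg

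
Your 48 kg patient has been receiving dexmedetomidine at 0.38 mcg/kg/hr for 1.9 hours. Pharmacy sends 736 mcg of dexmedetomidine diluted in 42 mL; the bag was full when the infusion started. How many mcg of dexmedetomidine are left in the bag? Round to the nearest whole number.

Dose = 0.38 mcg/kg/hr × 48 kg = 18.24 mcg/hr
Concentration = 736 mcg ÷ 42 mL = 17.52381 mcg/mL
Rate = 18.24 mcg/hr ÷ 17.52381 mcg/mL = 1.04087 mL/hr
Volume infused = 1.04087 mL/hr × 1.9 hr = 1.977652 mL
Volume remaining = 42 − 1.977652 = 40.02235 mL
Drug remaining = 40.02235 mL × 17.52381 mcg/mL = 701.344 mcg

701 mcg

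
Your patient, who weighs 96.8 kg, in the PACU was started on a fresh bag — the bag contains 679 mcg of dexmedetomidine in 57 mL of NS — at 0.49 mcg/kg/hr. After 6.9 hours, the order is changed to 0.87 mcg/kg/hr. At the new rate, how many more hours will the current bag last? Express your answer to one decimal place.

4.2 hours

Initial rate:
Dose = 0.49 mcg/kg/hr × 96.8 kg = 47.432 mcg/hr
Concentration = 679 mcg ÷ 57 mL = 11.91228 mcg/mL
Rate = 47.432 mcg/hr ÷ 11.91228 mcg/mL = 3.981773 mL/hr
Volume infused so far = 3.981773 mL/hr × 6.9 hr = 27.47424 mL
Volume remaining = 57 − 27.47424 = 29.52576 mL
New rate:
Dose = 0.87 mcg/kg/hr × 96.8 kg = 84.216 mcg/hr
Rate = 84.216 mcg/hr ÷ 11.91228 mcg/mL = 7.069679 mL/hr
Time remaining = 29.52576 mL ÷ 7.069679 mL/hr = 4.176394 hr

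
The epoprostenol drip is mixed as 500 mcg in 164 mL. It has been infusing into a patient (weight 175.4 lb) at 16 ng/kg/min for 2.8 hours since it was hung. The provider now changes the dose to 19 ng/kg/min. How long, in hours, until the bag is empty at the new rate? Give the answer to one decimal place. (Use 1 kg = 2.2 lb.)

3.1 hours

Initial rate:
Weight = 175.4 lb ÷ 2.2 lb/kg = 79.72727 kg
Dose = 16 ng/kg/min × 79.72727 kg = 1275.636 ng/min
1275.636 ng/min × 60 min/hr = 76538.18 ng/hr
Concentration = 500 mcg ÷ 164 mL = 3.04878 mcg/mL = 3048.78 ng/mL
Rate = 76538.18 ng/hr ÷ 3048.78 ng/mL = 25.10452 mL/hr
Volume infused so far = 25.10452 mL/hr × 2.8 hr = 70.29267 mL
Volume remaining = 164 − 70.29267 = 93.70733 mL
New rate:
Dose = 19 ng/kg/min × 79.72727 kg = 1514.818 ng/min
1514.818 ng/min × 60 min/hr = 90889.09 ng/hr
Rate = 90889.09 ng/hr ÷ 3048.78 ng/mL = 29.81162 mL/hr
Time remaining = 93.70733 mL ÷ 29.81162 mL/hr = 3.143316 hr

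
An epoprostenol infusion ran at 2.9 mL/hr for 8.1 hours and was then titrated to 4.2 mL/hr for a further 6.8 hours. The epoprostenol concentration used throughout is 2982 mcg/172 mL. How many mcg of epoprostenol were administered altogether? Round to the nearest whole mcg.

Concentration = 2982 mcg ÷ 172 mL = 17.33721 mcg/mL
Stage 1: 2.9 mL/hr × 8.1 hr = 23.49 mL → 23.49 mL × 17.33721 mcg/mL = 407.251 mcg
Stage 2: 4.2 mL/hr × 6.8 hr = 28.56 mL → 28.56 mL × 17.33721 mcg/mL = 495.1507 mcg
Total = 407.251 + 495.1507 = 902.4017 mcg

902 mcg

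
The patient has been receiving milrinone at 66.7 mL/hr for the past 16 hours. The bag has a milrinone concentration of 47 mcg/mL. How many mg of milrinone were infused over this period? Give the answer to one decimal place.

Drug rate = 66.7 mL/hr × 47 mcg/mL = 3134.9 mcg/hr
Total = 3134.9 mcg/hr × 16 hr = 50158.4 mcg = 50.1584 mg

50.2 mg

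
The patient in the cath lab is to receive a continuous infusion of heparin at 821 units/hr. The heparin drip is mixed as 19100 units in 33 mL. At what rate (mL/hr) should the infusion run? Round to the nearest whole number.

1 mL/hr

Concentration = 19100 units ÷ 33 mL = 578.7879 units/mL
Rate = 821 units/hr ÷ 578.7879 units/mL = 1.418482 mL/hr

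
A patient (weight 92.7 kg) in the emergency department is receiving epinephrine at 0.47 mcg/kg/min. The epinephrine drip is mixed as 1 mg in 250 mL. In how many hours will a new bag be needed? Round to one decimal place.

0.4 hours

Dose = 0.47 mcg/kg/min × 92.7 kg = 43.569 mcg/min
43.569 mcg/min × 60 min/hr = 2614.14 mcg/hr
Concentration = 1 mg ÷ 250 mL = 0.004 mg/mL = 4 mcg/mL
Rate = 2614.14 mcg/hr ÷ 4 mcg/mL = 653.535 mL/hr
Duration = 250 mL ÷ 653.535 mL/hr = 0.382535 hr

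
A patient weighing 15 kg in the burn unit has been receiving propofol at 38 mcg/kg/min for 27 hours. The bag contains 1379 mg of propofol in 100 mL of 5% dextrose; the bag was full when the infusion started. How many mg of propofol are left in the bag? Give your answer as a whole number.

Dose = 38 mcg/kg/min × 15 kg = 570 mcg/min
570 mcg/min × 60 min/hr = 34200 mcg/hr
Concentration = 1379 mg ÷ 100 mL = 13.79 mg/mL = 13790 mcg/mL
Rate = 34200 mcg/hr ÷ 13790 mcg/mL = 2.480058 mL/hr
Volume infused = 2.480058 mL/hr × 27 hr = 66.96157 mL
Volume remaining = 100 − 66.96157 = 33.03843 mL
Drug remaining = 33.03843 mL × 13790 mcg/mL = 455600 mcg = 455.6 mg

456 mg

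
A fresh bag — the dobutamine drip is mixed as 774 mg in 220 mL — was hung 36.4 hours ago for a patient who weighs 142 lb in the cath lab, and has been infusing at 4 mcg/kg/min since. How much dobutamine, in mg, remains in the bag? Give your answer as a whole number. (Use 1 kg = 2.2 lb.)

Weight = 142 lb ÷ 2.2 lb/kg = 64.54545 kg
Dose = 4 mcg/kg/min × 64.54545 kg = 258.1818 mcg/min
258.1818 mcg/min × 60 min/hr = 15490.91 mcg/hr
Concentration = 774 mg ÷ 220 mL = 3.518182 mg/mL = 3518.182 mcg/mL
Rate = 15490.91 mcg/hr ÷ 3518.182 mcg/mL = 4.403101 mL/hr
Volume infused = 4.403101 mL/hr × 36.4 hr = 160.2729 mL
Volume remaining = 220 − 160.2729 = 59.72713 mL
Drug remaining = 59.72713 mL × 3518.182 mcg/mL = 210130.9 mcg = 210.1309 mg

210 mg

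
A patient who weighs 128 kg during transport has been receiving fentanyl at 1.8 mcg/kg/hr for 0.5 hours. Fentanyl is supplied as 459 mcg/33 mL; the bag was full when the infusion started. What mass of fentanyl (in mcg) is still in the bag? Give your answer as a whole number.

Dose = 1.8 mcg/kg/hr × 128 kg = 230.4 mcg/hr
Concentration = 459 mcg ÷ 33 mL = 13.90909 mcg/mL
Rate = 230.4 mcg/hr ÷ 13.90909 mcg/mL = 16.56471 mL/hr
Volume infused = 16.56471 mL/hr × 0.5 hr = 8.282353 mL
Volume remaining = 33 − 8.282353 = 24.71765 mL
Drug remaining = 24.71765 mL × 13.90909 mcg/mL = 343.8 mcg

344 mcg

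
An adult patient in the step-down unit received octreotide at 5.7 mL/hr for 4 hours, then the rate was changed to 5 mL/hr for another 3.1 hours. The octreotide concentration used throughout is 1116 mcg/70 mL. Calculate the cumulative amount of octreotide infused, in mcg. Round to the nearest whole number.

Concentration = 1116 mcg ÷ 70 mL = 15.94286 mcg/mL
Stage 1: 5.7 mL/hr × 4 hr = 22.8 mL → 22.8 mL × 15.94286 mcg/mL = 363.4971 mcg
Stage 2: 5 mL/hr × 3.1 hr = 15.5 mL → 15.5 mL × 15.94286 mcg/mL = 247.1143 mcg
Total = 363.4971 + 247.1143 = 610.6114 mcg

611 mcg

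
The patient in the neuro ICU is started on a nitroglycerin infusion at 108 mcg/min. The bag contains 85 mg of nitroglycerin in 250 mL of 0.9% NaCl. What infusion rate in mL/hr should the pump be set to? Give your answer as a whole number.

19 mL/hr

108 mcg/min × 60 min/hr = 6480 mcg/hr
Concentration = 85 mg ÷ 250 mL = 0.34 mg/mL = 340 mcg/mL
Rate = 6480 mcg/hr ÷ 340 mcg/mL = 19.05882 mL/hr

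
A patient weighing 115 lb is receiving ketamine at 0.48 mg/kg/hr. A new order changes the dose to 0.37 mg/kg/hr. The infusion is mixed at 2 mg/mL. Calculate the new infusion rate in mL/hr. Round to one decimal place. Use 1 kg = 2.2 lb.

9.7 mL/hr

Weight = 115 lb ÷ 2.2 lb/kg = 52.27273 kg
Dose = 0.37 mg/kg/hr × 52.27273 kg = 19.34091 mg/hr
Rate = 19.34091 mg/hr ÷ 2 mg/mL = 9.670455 mL/hr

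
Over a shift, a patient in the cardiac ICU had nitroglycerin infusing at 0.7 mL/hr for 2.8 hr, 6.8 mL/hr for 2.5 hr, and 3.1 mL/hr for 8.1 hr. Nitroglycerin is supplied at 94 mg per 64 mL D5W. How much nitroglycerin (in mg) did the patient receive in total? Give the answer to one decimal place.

Concentration = 94 mg ÷ 64 mL = 1.46875 mg/mL
Stage 1: 0.7 mL/hr × 2.8 hr = 1.96 mL → 1.96 mL × 1.46875 mg/mL = 2.87875 mg
Stage 2: 6.8 mL/hr × 2.5 hr = 17 mL → 17 mL × 1.46875 mg/mL = 24.96875 mg
Stage 3: 3.1 mL/hr × 8.1 hr = 25.11 mL → 25.11 mL × 1.46875 mg/mL = 36.88031 mg
Total = 2.87875 + 24.96875 + 36.88031 = 64.72781 mg

64.7 mg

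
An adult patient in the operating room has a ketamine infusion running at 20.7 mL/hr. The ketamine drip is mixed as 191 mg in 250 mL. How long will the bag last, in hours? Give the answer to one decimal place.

Duration = 250 mL ÷ 20.7 mL/hr = 12.07729 hr

12.1 hours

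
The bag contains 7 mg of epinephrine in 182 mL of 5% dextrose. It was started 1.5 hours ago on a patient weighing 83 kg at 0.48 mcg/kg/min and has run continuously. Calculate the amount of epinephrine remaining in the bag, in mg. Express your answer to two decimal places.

Dose = 0.48 mcg/kg/min × 83 kg = 39.84 mcg/min
39.84 mcg/min × 60 min/hr = 2390.4 mcg/hr
Concentration = 7 mg ÷ 182 mL = 0.03846154 mg/mL = 38.46154 mcg/mL
Rate = 2390.4 mcg/hr ÷ 38.46154 mcg/mL = 62.1504 mL/hr
Volume infused = 62.1504 mL/hr × 1.5 hr = 93.2256 mL
Volume remaining = 182 − 93.2256 = 88.7744 mL
Drug remaining = 88.7744 mL × 38.46154 mcg/mL = 3414.4 mcg = 3.4144 mg

3.41 mg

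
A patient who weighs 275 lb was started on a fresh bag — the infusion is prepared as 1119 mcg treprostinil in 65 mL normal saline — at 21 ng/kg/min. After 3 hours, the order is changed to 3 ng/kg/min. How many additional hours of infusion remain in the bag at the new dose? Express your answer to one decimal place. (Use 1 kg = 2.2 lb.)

28.7 hours

Initial rate:
Weight = 275 lb ÷ 2.2 lb/kg = 125 kg
Dose = 21 ng/kg/min × 125 kg = 2625 ng/min
2625 ng/min × 60 min/hr = 157500 ng/hr
Concentration = 1119 mcg ÷ 65 mL = 17.21538 mcg/mL = 17215.38 ng/mL
Rate = 157500 ng/hr ÷ 17215.38 ng/mL = 9.148794 mL/hr
Volume infused so far = 9.148794 mL/hr × 3 hr = 27.44638 mL
Volume remaining = 65 − 27.44638 = 37.55362 mL
New rate:
Dose = 3 ng/kg/min × 125 kg = 375 ng/min
375 ng/min × 60 min/hr = 22500 ng/hr
Rate = 22500 ng/hr ÷ 17215.38 ng/mL = 1.306971 mL/hr
Time remaining = 37.55362 mL ÷ 1.306971 mL/hr = 28.73333 hr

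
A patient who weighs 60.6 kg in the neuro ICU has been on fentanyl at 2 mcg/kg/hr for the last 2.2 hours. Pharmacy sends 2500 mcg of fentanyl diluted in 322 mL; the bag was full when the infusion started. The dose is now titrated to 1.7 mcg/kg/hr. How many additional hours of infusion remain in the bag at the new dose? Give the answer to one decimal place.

Initial rate:
Dose = 2 mcg/kg/hr × 60.6 kg = 121.2 mcg/hr
Concentration = 2500 mcg ÷ 322 mL = 7.763975 mcg/mL
Rate = 121.2 mcg/hr ÷ 7.763975 mcg/mL = 15.61056 mL/hr
Volume infused so far = 15.61056 mL/hr × 2.2 hr = 34.34323 mL
Volume remaining = 322 − 34.34323 = 287.6568 mL
New rate:
Dose = 1.7 mcg/kg/hr × 60.6 kg = 103.02 mcg/hr
Rate = 103.02 mcg/hr ÷ 7.763975 mcg/mL = 13.26898 mL/hr
Time remaining = 287.6568 mL ÷ 13.26898 mL/hr = 21.6789 hr

21.7 hours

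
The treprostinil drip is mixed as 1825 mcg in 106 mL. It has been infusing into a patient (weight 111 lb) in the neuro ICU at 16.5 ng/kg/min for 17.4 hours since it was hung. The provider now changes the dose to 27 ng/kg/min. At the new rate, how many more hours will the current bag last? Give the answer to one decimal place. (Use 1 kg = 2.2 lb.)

11.7 hours

Initial rate:
Weight = 111 lb ÷ 2.2 lb/kg = 50.45455 kg
Dose = 16.5 ng/kg/min × 50.45455 kg = 832.5 ng/min
832.5 ng/min × 60 min/hr = 49950 ng/hr
Concentration = 1825 mcg ÷ 106 mL = 17.21698 mcg/mL = 17216.98 ng/mL
Rate = 49950 ng/hr ÷ 17216.98 ng/mL = 2.901205 mL/hr
Volume infused so far = 2.901205 mL/hr × 17.4 hr = 50.48098 mL
Volume remaining = 106 − 50.48098 = 55.51902 mL
New rate:
Dose = 27 ng/kg/min × 50.45455 kg = 1362.273 ng/min
1362.273 ng/min × 60 min/hr = 81736.36 ng/hr
Rate = 81736.36 ng/hr ÷ 17216.98 ng/mL = 4.747427 mL/hr
Time remaining = 55.51902 mL ÷ 4.747427 mL/hr = 11.69455 hr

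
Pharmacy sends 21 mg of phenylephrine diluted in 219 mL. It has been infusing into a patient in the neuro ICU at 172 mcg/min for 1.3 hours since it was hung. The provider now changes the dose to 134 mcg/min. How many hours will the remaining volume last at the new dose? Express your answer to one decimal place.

Initial rate:
172 mcg/min × 60 min/hr = 10320 mcg/hr
Concentration = 21 mg ÷ 219 mL = 0.09589041 mg/mL = 95.89041 mcg/mL
Rate = 10320 mcg/hr ÷ 95.89041 mcg/mL = 107.6229 mL/hr
Volume infused so far = 107.6229 mL/hr × 1.3 hr = 139.9097 mL
Volume remaining = 219 − 139.9097 = 79.09029 mL
New rate:
134 mcg/min × 60 min/hr = 8040 mcg/hr
Rate = 8040 mcg/hr ÷ 95.89041 mcg/mL = 83.84571 mL/hr
Time remaining = 79.09029 mL ÷ 83.84571 mL/hr = 0.9432836 hr

0.9 hours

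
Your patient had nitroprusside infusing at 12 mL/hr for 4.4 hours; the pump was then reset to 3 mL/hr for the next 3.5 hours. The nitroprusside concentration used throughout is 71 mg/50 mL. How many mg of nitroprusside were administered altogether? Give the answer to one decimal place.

89.9 mg

Concentration = 71 mg ÷ 50 mL = 1.42 mg/mL
Stage 1: 12 mL/hr × 4.4 hr = 52.8 mL → 52.8 mL × 1.42 mg/mL = 74.976 mg
Stage 2: 3 mL/hr × 3.5 hr = 10.5 mL → 10.5 mL × 1.42 mg/mL = 14.91 mg
Total = 74.976 + 14.91 = 89.886 mg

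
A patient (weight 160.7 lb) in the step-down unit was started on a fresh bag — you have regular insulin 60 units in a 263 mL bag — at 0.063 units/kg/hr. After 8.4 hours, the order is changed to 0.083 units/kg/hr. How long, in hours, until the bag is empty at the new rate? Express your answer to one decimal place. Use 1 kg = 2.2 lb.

Initial rate:
Weight = 160.7 lb ÷ 2.2 lb/kg = 73.04545 kg
Dose = 0.063 units/kg/hr × 73.04545 kg = 4.601864 units/hr
Concentration = 60 units ÷ 263 mL = 0.2281369 units/mL
Rate = 4.601864 units/hr ÷ 0.2281369 units/mL = 20.1715 mL/hr
Volume infused so far = 20.1715 mL/hr × 8.4 hr = 169.4406 mL
Volume remaining = 263 − 169.4406 = 93.55938 mL
New rate:
Dose = 0.083 units/kg/hr × 73.04545 kg = 6.062773 units/hr
Rate = 6.062773 units/hr ÷ 0.2281369 units/mL = 26.57515 mL/hr
Time remaining = 93.55938 mL ÷ 26.57515 mL/hr = 3.520558 hr

3.5 hours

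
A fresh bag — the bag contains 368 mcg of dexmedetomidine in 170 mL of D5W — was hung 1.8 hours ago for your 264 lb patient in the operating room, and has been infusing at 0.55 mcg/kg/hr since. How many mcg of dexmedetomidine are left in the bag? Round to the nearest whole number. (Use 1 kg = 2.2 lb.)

249 mcg

Weight = 264 lb ÷ 2.2 lb/kg = 120 kg
Dose = 0.55 mcg/kg/hr × 120 kg = 66 mcg/hr
Concentration = 368 mcg ÷ 170 mL = 2.164706 mcg/mL
Rate = 66 mcg/hr ÷ 2.164706 mcg/mL = 30.48913 mL/hr
Volume infused = 30.48913 mL/hr × 1.8 hr = 54.88043 mL
Volume remaining = 170 − 54.88043 = 115.1196 mL
Drug remaining = 115.1196 mL × 2.164706 mcg/mL = 249.2 mcg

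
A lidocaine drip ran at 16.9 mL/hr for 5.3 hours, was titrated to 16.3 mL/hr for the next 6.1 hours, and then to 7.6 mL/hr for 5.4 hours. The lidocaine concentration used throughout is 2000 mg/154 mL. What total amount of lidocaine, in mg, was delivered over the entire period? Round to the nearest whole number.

2988 mg

Concentration = 2000 mg ÷ 154 mL = 12.98701 mg/mL
Stage 1: 16.9 mL/hr × 5.3 hr = 89.57 mL → 89.57 mL × 12.98701 mg/mL = 1163.247 mg
Stage 2: 16.3 mL/hr × 6.1 hr = 99.43 mL → 99.43 mL × 12.98701 mg/mL = 1291.299 mg
Stage 3: 7.6 mL/hr × 5.4 hr = 41.04 mL → 41.04 mL × 12.98701 mg/mL = 532.987 mg
Total = 1163.247 + 1291.299 + 532.987 = 2987.532 mg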